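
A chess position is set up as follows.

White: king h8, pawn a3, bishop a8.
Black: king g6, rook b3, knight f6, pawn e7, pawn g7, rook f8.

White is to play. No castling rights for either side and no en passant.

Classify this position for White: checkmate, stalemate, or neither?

White to move; white king on h8.
In check: yes, from the black rook on f8.
King squares — g7: attacked by Kg6; h7: attacked by Nf6; g8: attacked by Nf6.
Legal moves for White: none.
In check with no legal moves → checkmate.

checkmate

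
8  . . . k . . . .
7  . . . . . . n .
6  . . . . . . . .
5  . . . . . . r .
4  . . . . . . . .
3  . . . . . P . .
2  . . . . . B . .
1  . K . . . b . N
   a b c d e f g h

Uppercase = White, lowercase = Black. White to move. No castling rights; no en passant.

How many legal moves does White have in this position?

16

White to move; king on b1.
In check: no.
Legal moves: Ba7, Bb6+, Bc5, Bh4, Bd4, Bg3, Be3, Bg1, Be1, Ng3, Kc2, Kb2, Ka2, Kc1, Ka1, f4.
Count: 16.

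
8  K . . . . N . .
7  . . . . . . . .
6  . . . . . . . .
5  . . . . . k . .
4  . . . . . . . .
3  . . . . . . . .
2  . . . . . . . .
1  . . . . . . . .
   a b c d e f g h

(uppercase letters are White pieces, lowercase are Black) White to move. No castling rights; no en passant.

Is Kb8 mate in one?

After Kb8: black king on f5; in check: no.
Black is not in check, so this cannot be checkmate.

no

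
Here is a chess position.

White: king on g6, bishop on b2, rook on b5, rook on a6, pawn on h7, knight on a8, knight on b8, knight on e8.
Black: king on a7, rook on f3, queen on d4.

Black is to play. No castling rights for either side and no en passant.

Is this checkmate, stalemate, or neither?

checkmate

Black to move; black king on a7.
In check: yes, from the white rook on a6.
King squares — a6: attacked by Nb8; b6: attacked by Rb5; b7: attacked by Rb5; a8: attacked by Ra6; b8: attacked by Rb5.
Legal moves for Black: none.
In check with no legal moves → checkmate.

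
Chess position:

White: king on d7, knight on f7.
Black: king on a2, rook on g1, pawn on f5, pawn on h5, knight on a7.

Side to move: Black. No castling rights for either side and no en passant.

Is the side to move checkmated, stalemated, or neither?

neither

Black to move; black king on a2.
In check: no.
Legal moves for Black include: Nc8, Nc6, Nb5, Kb3, Ka3, Kb2, Kb1, Ka1, Rg8, Rg7, Rg6, Rg5, Rg4, Rg3, Rg2, Rh1, Rf1, Re1, ... (list truncated; more exist).
Black has legal moves and is not in check → neither.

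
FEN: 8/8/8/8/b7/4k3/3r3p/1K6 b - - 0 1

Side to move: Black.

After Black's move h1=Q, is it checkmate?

After h1=Q: white king on b1; in check: yes, from the black queen on h1.
King squares — a1: attacked by Qh1; c1: attacked by Qh1; a2: attacked by Rd2; b2: attacked by Rd2; c2: attacked by Rd2.
White has no legal moves → checkmate.

yes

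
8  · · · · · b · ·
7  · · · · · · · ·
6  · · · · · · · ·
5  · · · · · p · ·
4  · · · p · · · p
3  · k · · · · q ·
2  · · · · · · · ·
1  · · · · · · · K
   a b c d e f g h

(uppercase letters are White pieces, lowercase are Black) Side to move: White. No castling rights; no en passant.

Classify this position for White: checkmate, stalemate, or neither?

stalemate

White to move; white king on h1.
In check: no.
King squares — g1: attacked by Qg3; g2: attacked by Qg3; h2: attacked by Qg3.
Legal moves for White: none.
Not in check and no legal moves → stalemate.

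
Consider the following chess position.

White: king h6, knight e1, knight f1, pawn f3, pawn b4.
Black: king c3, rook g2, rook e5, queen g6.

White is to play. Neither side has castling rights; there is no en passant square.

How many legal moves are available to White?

White to move; king on h6.
In check: yes, from the black queen on g6.
Legal moves: none.
Count: 0.

0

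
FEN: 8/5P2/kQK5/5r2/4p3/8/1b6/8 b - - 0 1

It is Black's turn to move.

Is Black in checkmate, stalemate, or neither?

Black to move; black king on a6.
In check: yes, from the white queen on b6.
King squares — a5: attacked by Qb6; b5: attacked by Qb6; b6: attacked by Kc6; a7: attacked by Qb6; b7: attacked by Qb6.
Legal moves for Black: none.
In check with no legal moves → checkmate.

checkmate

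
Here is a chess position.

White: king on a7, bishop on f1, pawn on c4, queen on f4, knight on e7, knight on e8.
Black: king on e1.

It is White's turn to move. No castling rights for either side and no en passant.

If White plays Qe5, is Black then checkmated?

no

After Qe5: black king on e1; in check: yes, from the white queen on e5.
Black has 4 legal replies: Kf2, Kd2, Kxf1, Kd1.
In check but a legal move exists → not checkmate.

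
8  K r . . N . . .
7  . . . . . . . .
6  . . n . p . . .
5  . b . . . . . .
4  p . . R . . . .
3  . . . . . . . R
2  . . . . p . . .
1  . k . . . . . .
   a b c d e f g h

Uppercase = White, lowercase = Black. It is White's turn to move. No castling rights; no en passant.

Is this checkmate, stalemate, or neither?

checkmate

White to move; white king on a8.
In check: yes, from the black rook on b8.
King squares — a7: attacked by Nc6; b7: attacked by Rb8; b8: attacked by Nc6.
Legal moves for White: none.
In check with no legal moves → checkmate.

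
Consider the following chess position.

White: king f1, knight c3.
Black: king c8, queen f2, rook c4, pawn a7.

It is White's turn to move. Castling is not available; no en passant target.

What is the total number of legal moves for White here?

White to move; king on f1.
In check: yes, from the black queen on f2.
Legal moves: Kxf2.
Count: 1.

1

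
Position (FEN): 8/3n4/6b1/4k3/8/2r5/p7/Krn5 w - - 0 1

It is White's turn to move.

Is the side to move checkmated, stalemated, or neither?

checkmate

White to move; white king on a1.
In check: yes, from the black rook on b1.
King squares — b1: attacked by Pa2; a2: attacked by Nc1; b2: attacked by Rb1.
Legal moves for White: none.
In check with no legal moves → checkmate.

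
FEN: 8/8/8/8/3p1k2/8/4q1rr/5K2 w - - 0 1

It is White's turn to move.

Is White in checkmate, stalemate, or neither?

checkmate

White to move; white king on f1.
In check: yes, from the black queen on e2.
King squares — e1: attacked by Qe2; g1: attacked by Rg2; e2: attacked by Rg2; f2: attacked by Qe2; g2: attacked by Qe2.
Legal moves for White: none.
In check with no legal moves → checkmate.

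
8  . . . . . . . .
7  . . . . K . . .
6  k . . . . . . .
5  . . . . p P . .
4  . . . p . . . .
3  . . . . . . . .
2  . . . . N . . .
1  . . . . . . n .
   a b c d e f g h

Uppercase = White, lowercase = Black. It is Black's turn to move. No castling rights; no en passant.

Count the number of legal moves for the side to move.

10

Black to move; king on a6.
In check: no.
Legal moves: Kb7, Ka7, Kb6, Kb5, Ka5, Nh3, Nf3, Nxe2, e4, d3.
Count: 10.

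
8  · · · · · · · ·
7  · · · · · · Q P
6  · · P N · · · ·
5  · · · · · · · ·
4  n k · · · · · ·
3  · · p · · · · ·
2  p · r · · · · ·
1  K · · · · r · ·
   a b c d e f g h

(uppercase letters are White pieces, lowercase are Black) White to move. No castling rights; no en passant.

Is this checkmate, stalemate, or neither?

checkmate

White to move; white king on a1.
In check: yes, from the black rook on f1.
King squares — b1: attacked by Rf1; a2: attacked by Rc2; b2: attacked by Rc2.
Legal moves for White: none.
In check with no legal moves → checkmate.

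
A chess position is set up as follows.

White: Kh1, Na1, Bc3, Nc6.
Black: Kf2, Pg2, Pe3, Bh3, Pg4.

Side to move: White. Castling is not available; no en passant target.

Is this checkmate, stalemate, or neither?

White to move; white king on h1.
In check: yes, from the black pawn on g2.
King squares — g1: attacked by Kf2; g2: attacked by Kf2; h2: available.
Legal moves for White: Kh2.
White is in check but has 1 legal move → neither.

neither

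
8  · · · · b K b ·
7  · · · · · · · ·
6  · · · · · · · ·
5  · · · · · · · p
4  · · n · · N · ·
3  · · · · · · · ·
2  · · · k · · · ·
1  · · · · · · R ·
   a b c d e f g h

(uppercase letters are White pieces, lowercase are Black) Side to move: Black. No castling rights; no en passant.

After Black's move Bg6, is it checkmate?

no

After Bg6: white king on f8; in check: no.
White is not in check, so this cannot be checkmate.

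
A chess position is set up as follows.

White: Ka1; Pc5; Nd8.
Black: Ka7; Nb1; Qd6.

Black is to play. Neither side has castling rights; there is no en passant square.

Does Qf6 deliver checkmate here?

no

After Qf6: white king on a1; in check: yes, from the black queen on f6.
White has 2 legal replies: Ka2, Kxb1.
In check but a legal move exists → not checkmate.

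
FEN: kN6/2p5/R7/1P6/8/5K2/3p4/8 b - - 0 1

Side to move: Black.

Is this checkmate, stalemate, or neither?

neither

Black to move; black king on a8.
In check: yes, from the white rook on a6.
Legal moves for Black: Kxb8, Kb7.
Black is in check but has 2 legal moves → neither.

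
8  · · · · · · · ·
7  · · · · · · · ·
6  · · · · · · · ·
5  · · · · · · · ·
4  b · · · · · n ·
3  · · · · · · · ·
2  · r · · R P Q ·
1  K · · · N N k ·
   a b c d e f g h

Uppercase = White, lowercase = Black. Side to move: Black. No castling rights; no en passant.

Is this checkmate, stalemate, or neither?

Black to move; black king on g1.
In check: yes, from the white queen on g2.
King squares — f1: attacked by Qg2; h1: attacked by Qg2; f2: attacked by Re2; g2: attacked by Ne1; h2: attacked by Nf1.
Legal moves for Black: none.
In check with no legal moves → checkmate.

checkmate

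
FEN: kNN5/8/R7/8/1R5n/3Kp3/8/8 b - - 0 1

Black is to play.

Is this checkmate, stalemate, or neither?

Black to move; black king on a8.
In check: yes, from the white rook on a6.
King squares — a7: attacked by Ra6; b7: attacked by Rb4; b8: attacked by Rb4.
Legal moves for Black: none.
In check with no legal moves → checkmate.

checkmate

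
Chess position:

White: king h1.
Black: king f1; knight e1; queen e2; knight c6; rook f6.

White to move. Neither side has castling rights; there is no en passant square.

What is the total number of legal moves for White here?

White to move; king on h1.
In check: no.
Legal moves: none.
Count: 0.

0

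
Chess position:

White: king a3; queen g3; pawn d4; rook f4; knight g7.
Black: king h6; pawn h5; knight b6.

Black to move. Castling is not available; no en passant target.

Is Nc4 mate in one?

no

After Nc4: white king on a3; in check: yes, from the black knight on c4.
White has 4 legal replies: Kb4, Ka4, Kb3, Ka2.
In check but a legal move exists → not checkmate.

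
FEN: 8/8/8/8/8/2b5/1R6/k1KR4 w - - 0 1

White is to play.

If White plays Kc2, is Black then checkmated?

yes

After Kc2: black king on a1; in check: yes, from the white rook on d1.
King squares — b1: attacked by Rd1; a2: attacked by Rb2; b2: attacked by Kc2.
Black has no legal moves → checkmate.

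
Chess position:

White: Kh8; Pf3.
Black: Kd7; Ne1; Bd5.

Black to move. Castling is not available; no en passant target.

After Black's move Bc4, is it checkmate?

no

After Bc4: white king on h8; in check: no.
White is not in check, so this cannot be checkmate.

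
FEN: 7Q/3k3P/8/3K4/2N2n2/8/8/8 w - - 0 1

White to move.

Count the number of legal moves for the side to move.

White to move; king on d5.
In check: yes, from the black knight on f4.
Legal moves: Ke5, Kc5, Ke4, Kd4.
Count: 4.

4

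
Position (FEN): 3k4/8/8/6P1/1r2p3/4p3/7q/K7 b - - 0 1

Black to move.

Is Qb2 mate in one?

After Qb2: white king on a1; in check: yes, from the black queen on b2.
King squares — b1: attacked by Qb2; a2: attacked by Qb2; b2: attacked by Rb4.
White has no legal moves → checkmate.

yes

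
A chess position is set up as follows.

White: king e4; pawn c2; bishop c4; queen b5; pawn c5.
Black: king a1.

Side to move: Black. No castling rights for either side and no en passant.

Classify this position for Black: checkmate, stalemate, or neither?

stalemate

Black to move; black king on a1.
In check: no.
King squares — b1: attacked by Qb5; a2: attacked by Bc4; b2: attacked by Qb5.
Legal moves for Black: none.
Not in check and no legal moves → stalemate.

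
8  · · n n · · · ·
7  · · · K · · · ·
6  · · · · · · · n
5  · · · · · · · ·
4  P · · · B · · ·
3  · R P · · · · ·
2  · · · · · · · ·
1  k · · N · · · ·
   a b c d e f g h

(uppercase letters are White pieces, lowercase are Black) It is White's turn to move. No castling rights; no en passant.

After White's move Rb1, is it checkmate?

no

After Rb1: black king on a1; in check: yes, from the white rook on b1.
Black has 1 legal reply: Ka2.
In check but a legal move exists → not checkmate.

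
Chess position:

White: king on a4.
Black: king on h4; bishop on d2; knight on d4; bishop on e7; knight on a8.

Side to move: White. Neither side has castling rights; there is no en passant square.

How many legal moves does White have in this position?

White to move; king on a4.
In check: no.
Legal moves: none.
Count: 0.

0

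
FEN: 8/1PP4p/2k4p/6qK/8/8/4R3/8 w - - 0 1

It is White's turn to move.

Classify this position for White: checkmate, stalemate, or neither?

checkmate

White to move; white king on h5.
In check: yes, from the black queen on g5.
King squares — g4: attacked by Qg5; h4: attacked by Qg5; g5: attacked by Ph6; g6: attacked by Qg5; h6: attacked by Qg5.
Legal moves for White: none.
In check with no legal moves → checkmate.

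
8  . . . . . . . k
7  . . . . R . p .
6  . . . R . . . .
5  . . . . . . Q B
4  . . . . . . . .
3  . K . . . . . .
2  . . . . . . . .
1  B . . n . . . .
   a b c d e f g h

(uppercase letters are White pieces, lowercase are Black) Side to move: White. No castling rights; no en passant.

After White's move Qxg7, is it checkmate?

yes

After Qxg7: black king on h8; in check: yes, from the white queen on g7.
King squares — g7: attacked by Ba1; h7: attacked by Qg7; g8: attacked by Qg7.
Black has no legal moves → checkmate.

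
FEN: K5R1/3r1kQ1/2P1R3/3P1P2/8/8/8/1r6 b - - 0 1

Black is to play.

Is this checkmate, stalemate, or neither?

Black to move; black king on f7.
In check: yes, from the white queen on g7.
King squares — e6: attacked by Pd5; f6: attacked by Re6; g6: attacked by Pf5; e7: attacked by Re6; g7: attacked by Rg8; e8: attacked by Re6; f8: attacked by Qg7; g8: attacked by Qg7.
Legal moves for Black: none.
In check with no legal moves → checkmate.

checkmate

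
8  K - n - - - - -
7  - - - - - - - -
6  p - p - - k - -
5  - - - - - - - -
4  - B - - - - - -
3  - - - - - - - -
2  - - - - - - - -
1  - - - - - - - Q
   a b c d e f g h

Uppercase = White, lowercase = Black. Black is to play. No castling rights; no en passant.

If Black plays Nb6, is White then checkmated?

no

After Nb6: white king on a8; in check: yes, from the black knight on b6.
White has 3 legal replies: Kb8, Kb7, Ka7.
In check but a legal move exists → not checkmate.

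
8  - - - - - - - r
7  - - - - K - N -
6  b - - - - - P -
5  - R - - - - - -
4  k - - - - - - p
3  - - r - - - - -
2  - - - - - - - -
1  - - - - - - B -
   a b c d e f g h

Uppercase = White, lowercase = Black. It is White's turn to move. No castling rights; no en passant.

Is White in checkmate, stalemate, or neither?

neither

White to move; white king on e7.
In check: no.
Legal moves for White include: Ne8, Ne6, Nh5, Nf5, Kf7, Kd7, Kf6, Ke6, Kd6, Rb8, Rb7, Rb6, Rh5, Rg5, Rf5, Re5, Rd5, Rc5, ... (list truncated; more exist).
White has legal moves and is not in check → neither.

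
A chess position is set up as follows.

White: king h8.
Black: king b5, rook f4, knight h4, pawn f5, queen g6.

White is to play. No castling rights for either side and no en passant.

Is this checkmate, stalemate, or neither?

stalemate

White to move; white king on h8.
In check: no.
King squares — g7: attacked by Qg6; h7: attacked by Qg6; g8: attacked by Qg6.
Legal moves for White: none.
Not in check and no legal moves → stalemate.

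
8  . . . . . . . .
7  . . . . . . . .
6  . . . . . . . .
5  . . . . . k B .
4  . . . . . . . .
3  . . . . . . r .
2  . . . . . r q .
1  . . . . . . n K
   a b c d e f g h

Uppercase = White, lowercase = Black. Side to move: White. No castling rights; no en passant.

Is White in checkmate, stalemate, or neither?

checkmate

White to move; white king on h1.
In check: yes, from the black queen on g2.
King squares — g1: attacked by Qg2; g2: attacked by Rf2; h2: attacked by Qg2.
Legal moves for White: none.
In check with no legal moves → checkmate.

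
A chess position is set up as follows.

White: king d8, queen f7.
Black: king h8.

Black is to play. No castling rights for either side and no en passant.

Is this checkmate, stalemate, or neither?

stalemate

Black to move; black king on h8.
In check: no.
King squares — g7: attacked by Qf7; h7: attacked by Qf7; g8: attacked by Qf7.
Legal moves for Black: none.
Not in check and no legal moves → stalemate.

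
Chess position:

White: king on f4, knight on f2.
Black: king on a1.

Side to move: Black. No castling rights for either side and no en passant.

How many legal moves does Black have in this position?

3

Black to move; king on a1.
In check: no.
Legal moves: Kb2, Ka2, Kb1.
Count: 3.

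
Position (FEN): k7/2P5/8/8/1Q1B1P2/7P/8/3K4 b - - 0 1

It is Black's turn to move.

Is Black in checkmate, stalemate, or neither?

stalemate

Black to move; black king on a8.
In check: no.
King squares — a7: attacked by Bd4; b7: attacked by Qb4; b8: attacked by Qb4.
Legal moves for Black: none.
Not in check and no legal moves → stalemate.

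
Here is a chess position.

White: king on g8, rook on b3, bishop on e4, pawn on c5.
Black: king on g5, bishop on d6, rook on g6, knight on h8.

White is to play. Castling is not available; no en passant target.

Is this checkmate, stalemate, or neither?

neither

White to move; white king on g8.
In check: yes, from the black rook on g6.
King squares — f7: attacked by Nh8; g7: attacked by Rg6; h7: available; f8: attacked by Bd6; h8: available.
Legal moves for White: Kxh8, Kh7, Bxg6.
White is in check but has 3 legal moves → neither.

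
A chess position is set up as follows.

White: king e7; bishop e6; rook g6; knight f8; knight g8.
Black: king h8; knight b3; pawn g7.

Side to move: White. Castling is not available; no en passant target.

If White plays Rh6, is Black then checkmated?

After Rh6: black king on h8; in check: yes, from the white rook on h6.
Black has 1 legal reply: gxh6.
In check but a legal move exists → not checkmate.

no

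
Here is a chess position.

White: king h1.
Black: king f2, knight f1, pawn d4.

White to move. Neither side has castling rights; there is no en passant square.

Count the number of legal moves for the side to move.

White to move; king on h1.
In check: no.
Legal moves: none.
Count: 0.

0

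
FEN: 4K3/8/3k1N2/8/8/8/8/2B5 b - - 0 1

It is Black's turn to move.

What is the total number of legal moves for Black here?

Black to move; king on d6.
In check: no.
Legal moves: Kc7, Ke6, Kc6, Ke5, Kc5.
Count: 5.

5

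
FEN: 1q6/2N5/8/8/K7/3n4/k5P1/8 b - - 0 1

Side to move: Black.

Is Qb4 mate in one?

yes

After Qb4: white king on a4; in check: yes, from the black queen on b4.
King squares — a3: attacked by Ka2; b3: attacked by Ka2; b4: attacked by Nd3; a5: attacked by Qb4; b5: attacked by Qb4.
White has no legal moves → checkmate.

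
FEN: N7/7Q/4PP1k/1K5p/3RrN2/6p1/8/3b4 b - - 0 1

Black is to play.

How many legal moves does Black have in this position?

2

Black to move; king on h6.
In check: yes, from the white queen on h7.
Legal moves: Kxh7, Kg5.
Count: 2.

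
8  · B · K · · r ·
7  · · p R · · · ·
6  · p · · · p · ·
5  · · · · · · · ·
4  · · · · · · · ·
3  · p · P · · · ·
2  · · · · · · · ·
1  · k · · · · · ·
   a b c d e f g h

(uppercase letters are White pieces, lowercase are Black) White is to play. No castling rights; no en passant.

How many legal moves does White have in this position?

White to move; king on d8.
In check: yes, from the black rook on g8.
Legal moves: Ke7, Kxc7.
Count: 2.

2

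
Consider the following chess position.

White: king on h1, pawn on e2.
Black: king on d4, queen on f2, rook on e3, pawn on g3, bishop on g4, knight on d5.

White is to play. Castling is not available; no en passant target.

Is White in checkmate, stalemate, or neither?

stalemate

White to move; white king on h1.
In check: no.
King squares — g1: attacked by Qf2; g2: attacked by Qf2; h2: attacked by Qf2.
Legal moves for White: none.
Not in check and no legal moves → stalemate.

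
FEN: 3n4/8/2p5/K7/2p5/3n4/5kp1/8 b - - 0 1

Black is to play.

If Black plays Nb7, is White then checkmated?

After Nb7: white king on a5; in check: yes, from the black knight on b7.
White has 3 legal replies: Kb6, Ka6, Ka4.
In check but a legal move exists → not checkmate.

no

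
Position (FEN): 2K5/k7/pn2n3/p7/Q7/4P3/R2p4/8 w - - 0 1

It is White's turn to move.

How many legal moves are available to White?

0

White to move; king on c8.
In check: yes, from the black knight on b6.
Legal moves: none.
Count: 0.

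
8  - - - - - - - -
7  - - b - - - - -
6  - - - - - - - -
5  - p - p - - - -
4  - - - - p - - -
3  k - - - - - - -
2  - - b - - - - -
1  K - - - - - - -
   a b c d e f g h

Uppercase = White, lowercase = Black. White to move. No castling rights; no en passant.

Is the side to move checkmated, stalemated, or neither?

White to move; white king on a1.
In check: no.
King squares — b1: attacked by Bc2; a2: attacked by Ka3; b2: attacked by Ka3.
Legal moves for White: none.
Not in check and no legal moves → stalemate.

stalemate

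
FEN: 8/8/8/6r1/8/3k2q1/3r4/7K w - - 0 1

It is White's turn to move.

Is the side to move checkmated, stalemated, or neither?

White to move; white king on h1.
In check: no.
King squares — g1: attacked by Qg3; g2: attacked by Rd2; h2: attacked by Rd2.
Legal moves for White: none.
Not in check and no legal moves → stalemate.

stalemate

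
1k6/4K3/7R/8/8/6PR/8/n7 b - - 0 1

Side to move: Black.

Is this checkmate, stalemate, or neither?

Black to move; black king on b8.
In check: no.
Legal moves for Black: Kc8, Ka8, Kc7, Kb7, Ka7, Nb3, Nc2.
Black has 7 legal moves and is not in check → neither.

neither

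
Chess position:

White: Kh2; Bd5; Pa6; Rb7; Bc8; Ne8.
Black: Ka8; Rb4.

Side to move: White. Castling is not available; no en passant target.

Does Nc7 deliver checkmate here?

yes

After Nc7: black king on a8; in check: yes, from the white knight on c7.
King squares — a7: attacked by Rb7; b7: attacked by Bd5; b8: attacked by Rb7.
Black has no legal moves → checkmate.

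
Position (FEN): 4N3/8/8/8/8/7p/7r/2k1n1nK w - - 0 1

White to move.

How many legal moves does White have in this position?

2

White to move; king on h1.
In check: yes, from the black rook on h2.
Legal moves: Kxh2, Kxg1.
Count: 2.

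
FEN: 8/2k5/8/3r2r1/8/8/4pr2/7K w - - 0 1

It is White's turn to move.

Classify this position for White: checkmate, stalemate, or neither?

stalemate

White to move; white king on h1.
In check: no.
King squares — g1: attacked by Rg5; g2: attacked by Rf2; h2: attacked by Rf2.
Legal moves for White: none.
Not in check and no legal moves → stalemate.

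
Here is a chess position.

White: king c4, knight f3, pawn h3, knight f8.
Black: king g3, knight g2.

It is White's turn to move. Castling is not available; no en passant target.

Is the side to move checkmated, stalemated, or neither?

White to move; white king on c4.
In check: no.
Legal moves for White include: Nh7, Nd7, Ng6, Ne6, Kd5, Kc5, Kb5, Kd4, Kb4, Kd3, Kc3, Kb3, Ng5, Ne5, Nh4, Nd4, Nh2, Nd2, ... (list truncated; more exist).
White has legal moves and is not in check → neither.

neither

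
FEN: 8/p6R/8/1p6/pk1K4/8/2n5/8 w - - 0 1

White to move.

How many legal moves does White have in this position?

White to move; king on d4.
In check: yes, from the black knight on c2.
Legal moves: Ke5, Kd5, Ke4, Kd3.
Count: 4.

4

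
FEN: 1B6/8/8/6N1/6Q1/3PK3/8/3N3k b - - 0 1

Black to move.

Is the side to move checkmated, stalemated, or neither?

Black to move; black king on h1.
In check: no.
King squares — g1: attacked by Qg4; g2: attacked by Qg4; h2: attacked by Bb8.
Legal moves for Black: none.
Not in check and no legal moves → stalemate.

stalemate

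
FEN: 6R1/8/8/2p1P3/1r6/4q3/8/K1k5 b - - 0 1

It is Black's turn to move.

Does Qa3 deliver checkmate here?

After Qa3: white king on a1; in check: yes, from the black queen on a3.
King squares — b1: attacked by Kc1; a2: attacked by Qa3; b2: attacked by Kc1.
White has no legal moves → checkmate.

yes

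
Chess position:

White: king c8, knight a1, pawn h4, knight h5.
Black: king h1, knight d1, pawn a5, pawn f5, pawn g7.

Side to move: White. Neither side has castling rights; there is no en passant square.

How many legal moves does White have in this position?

11

White to move; king on c8.
In check: no.
Legal moves: Kd8, Kb8, Kd7, Kc7, Kb7, Nxg7, Nf6, Nf4, Ng3+, Nb3, Nc2.
Count: 11.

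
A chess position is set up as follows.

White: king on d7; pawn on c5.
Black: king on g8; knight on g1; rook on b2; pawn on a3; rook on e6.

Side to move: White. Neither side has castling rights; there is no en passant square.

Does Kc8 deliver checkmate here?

no

After Kc8: black king on g8; in check: no.
Black is not in check, so this cannot be checkmate.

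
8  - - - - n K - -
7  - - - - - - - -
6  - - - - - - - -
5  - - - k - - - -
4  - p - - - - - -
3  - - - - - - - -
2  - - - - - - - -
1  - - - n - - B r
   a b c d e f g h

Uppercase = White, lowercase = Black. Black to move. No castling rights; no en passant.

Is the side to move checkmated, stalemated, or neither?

Black to move; black king on d5.
In check: no.
Legal moves for Black include: Ng7, Nc7, Nf6, Nd6, Ke6, Kd6, Kc6, Ke5, Ke4, Kc4, Rh8+, Rh7, Rh6, Rh5, Rh4, Rh3, Rh2, Rxg1, ... (list truncated; more exist).
Black has legal moves and is not in check → neither.

neither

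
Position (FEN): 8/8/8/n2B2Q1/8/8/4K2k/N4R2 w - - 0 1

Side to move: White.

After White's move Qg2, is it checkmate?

After Qg2: black king on h2; in check: yes, from the white queen on g2.
King squares — g1: attacked by Rf1; h1: attacked by Rf1; g2: attacked by Bd5; g3: attacked by Qg2; h3: attacked by Qg2.
Black has no legal moves → checkmate.

yes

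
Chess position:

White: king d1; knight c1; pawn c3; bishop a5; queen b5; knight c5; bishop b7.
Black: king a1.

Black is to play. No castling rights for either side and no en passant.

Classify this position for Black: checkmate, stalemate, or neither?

stalemate

Black to move; black king on a1.
In check: no.
King squares — b1: attacked by Qb5; a2: attacked by Nc1; b2: attacked by Qb5.
Legal moves for Black: none.
Not in check and no legal moves → stalemate.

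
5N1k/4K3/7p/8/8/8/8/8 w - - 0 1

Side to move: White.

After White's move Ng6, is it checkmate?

no

After Ng6: black king on h8; in check: yes, from the white knight on g6.
Black has 3 legal replies: Kg8, Kh7, Kg7.
In check but a legal move exists → not checkmate.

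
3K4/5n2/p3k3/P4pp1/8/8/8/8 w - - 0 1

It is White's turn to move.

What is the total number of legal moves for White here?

3

White to move; king on d8.
In check: yes, from the black knight on f7.
Legal moves: Ke8, Kc8, Kc7.
Count: 3.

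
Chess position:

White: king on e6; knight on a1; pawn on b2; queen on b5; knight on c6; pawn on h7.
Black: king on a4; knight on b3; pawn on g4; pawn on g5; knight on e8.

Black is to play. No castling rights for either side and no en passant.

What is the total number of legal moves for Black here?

1

Black to move; king on a4.
In check: yes, from the white queen on b5.
Legal moves: Kxb5.
Count: 1.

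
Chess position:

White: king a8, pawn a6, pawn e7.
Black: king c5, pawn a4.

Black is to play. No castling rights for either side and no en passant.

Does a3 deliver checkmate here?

no

After a3: white king on a8; in check: no.
White is not in check, so this cannot be checkmate.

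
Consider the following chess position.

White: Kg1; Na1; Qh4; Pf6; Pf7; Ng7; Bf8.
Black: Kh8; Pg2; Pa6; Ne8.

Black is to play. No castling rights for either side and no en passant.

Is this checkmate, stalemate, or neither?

Black to move; black king on h8.
In check: yes, from the white queen on h4.
King squares — g7: attacked by Pf6; h7: attacked by Qh4; g8: attacked by Pf7.
Legal moves for Black: none.
In check with no legal moves → checkmate.

checkmate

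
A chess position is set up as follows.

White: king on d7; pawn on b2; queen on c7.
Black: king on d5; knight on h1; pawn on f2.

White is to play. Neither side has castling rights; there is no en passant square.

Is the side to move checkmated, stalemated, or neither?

White to move; white king on d7.
In check: no.
Legal moves for White include: Ke8, Kd8, Kc8, Ke7, Qd8, Qc8, Qb8, Qb7+, Qa7, Qd6+, Qc6+, Qb6, Qe5+, Qc5+, Qa5+, Qf4, Qc4+, Qg3, ... (list truncated; more exist).
White has legal moves and is not in check → neither.

neither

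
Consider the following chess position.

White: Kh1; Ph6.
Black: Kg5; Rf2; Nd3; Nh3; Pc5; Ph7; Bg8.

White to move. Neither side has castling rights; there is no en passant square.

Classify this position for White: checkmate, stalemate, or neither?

stalemate

White to move; white king on h1.
In check: no.
King squares — g1: attacked by Nh3; g2: attacked by Rf2; h2: attacked by Rf2.
Legal moves for White: none.
Not in check and no legal moves → stalemate.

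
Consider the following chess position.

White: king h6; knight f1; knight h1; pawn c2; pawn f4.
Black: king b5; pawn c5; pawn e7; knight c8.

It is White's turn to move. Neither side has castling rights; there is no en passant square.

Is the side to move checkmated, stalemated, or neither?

White to move; white king on h6.
In check: no.
Legal moves for White: Kh7, Kg7, Kg6, Kh5, Kg5, Nhg3, Nf2, Nfg3, Ne3, Nh2, Nd2, f5, c3, c4+.
White has 14 legal moves and is not in check → neither.

neither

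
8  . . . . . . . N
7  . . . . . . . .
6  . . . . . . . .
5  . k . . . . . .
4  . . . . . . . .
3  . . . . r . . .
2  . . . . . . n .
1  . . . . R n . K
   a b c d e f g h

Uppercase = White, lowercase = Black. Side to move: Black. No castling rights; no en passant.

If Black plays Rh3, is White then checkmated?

After Rh3: white king on h1; in check: yes, from the black rook on h3.
White has 2 legal replies: Kxg2, Kg1.
In check but a legal move exists → not checkmate.

no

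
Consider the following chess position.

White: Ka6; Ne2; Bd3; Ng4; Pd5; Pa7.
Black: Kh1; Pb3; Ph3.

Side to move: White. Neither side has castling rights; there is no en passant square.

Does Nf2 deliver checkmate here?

no

After Nf2: black king on h1; in check: yes, from the white knight on f2.
Black has 2 legal replies: Kh2, Kg2.
In check but a legal move exists → not checkmate.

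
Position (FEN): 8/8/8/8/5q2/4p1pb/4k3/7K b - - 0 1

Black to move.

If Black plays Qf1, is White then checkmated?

After Qf1: white king on h1; in check: yes, from the black queen on f1.
King squares — g1: attacked by Qf1; g2: attacked by Qf1; h2: attacked by Pg3.
White has no legal moves → checkmate.

yes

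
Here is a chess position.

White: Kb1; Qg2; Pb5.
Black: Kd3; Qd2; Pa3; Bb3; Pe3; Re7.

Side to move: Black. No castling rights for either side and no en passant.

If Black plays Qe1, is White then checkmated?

After Qe1: white king on b1; in check: yes, from the black queen on e1.
King squares — a1: attacked by Qe1; c1: attacked by Qe1; a2: attacked by Bb3; b2: attacked by Pa3; c2: attacked by Bb3.
White has no legal moves → checkmate.

yes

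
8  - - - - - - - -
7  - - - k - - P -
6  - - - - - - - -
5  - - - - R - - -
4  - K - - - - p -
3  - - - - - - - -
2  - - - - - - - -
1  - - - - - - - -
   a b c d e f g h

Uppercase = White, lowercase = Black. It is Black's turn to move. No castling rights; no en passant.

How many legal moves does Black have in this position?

6

Black to move; king on d7.
In check: no.
Legal moves: Kd8, Kc8, Kc7, Kd6, Kc6, g3.
Count: 6.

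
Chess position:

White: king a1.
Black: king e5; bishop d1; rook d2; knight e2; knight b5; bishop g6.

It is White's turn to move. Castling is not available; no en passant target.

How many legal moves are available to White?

White to move; king on a1.
In check: no.
Legal moves: none.
Count: 0.

0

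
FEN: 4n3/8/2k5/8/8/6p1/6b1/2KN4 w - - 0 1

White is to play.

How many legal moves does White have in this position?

8

White to move; king on c1.
In check: no.
Legal moves: Ne3, Nc3, Nf2, Nb2, Kd2, Kc2, Kb2, Kb1.
Count: 8.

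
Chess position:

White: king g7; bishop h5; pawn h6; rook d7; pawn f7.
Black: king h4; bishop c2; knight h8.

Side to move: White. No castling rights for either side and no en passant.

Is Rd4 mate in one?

After Rd4: black king on h4; in check: yes, from the white rook on d4.
Black has 5 legal replies: Kxh5, Kg5, Kh3, Kg3, Be4.
In check but a legal move exists → not checkmate.

no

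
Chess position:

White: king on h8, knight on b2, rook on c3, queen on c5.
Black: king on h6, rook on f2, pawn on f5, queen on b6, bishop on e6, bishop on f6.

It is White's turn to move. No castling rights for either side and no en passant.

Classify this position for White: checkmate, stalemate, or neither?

White to move; white king on h8.
In check: yes, from the black bishop on f6.
King squares — g7: attacked by Bf6; h7: attacked by Kh6; g8: attacked by Be6.
Legal moves for White: none.
In check with no legal moves → checkmate.

checkmate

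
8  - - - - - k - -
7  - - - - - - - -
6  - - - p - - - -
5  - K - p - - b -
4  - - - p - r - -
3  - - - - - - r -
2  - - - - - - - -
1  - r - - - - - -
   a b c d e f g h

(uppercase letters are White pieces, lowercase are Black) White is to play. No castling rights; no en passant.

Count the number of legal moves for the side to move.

4

White to move; king on b5.
In check: yes, from the black rook on b1.
Legal moves: Kc6, Ka6, Ka5, Ka4.
Count: 4.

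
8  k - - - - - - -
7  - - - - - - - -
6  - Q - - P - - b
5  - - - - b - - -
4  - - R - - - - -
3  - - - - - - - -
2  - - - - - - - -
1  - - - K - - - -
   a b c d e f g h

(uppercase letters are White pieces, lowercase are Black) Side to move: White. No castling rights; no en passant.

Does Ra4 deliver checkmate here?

yes

After Ra4: black king on a8; in check: yes, from the white rook on a4.
King squares — a7: attacked by Ra4; b7: attacked by Qb6; b8: attacked by Qb6.
Black has no legal moves → checkmate.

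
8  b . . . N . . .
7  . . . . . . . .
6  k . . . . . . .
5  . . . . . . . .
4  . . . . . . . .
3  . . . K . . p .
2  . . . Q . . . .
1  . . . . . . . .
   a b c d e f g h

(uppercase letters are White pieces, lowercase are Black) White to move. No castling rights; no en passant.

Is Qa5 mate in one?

After Qa5: black king on a6; in check: yes, from the white queen on a5.
Black has 2 legal replies: Kb7, Kxa5.
In check but a legal move exists → not checkmate.

no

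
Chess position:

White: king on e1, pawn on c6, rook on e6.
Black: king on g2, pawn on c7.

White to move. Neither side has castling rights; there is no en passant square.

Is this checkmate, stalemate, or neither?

White to move; white king on e1.
In check: no.
Legal moves for White: Re8, Re7, Rh6, Rg6+, Rf6, Rd6, Re5, Re4, Re3, Re2+, Ke2, Kd2, Kd1.
White has 13 legal moves and is not in check → neither.

neither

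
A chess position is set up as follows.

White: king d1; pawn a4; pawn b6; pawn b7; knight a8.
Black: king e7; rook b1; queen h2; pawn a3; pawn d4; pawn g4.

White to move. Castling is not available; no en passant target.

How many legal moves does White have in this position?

White to move; king on d1.
In check: yes, from the black rook on b1.
Legal moves: none.
Count: 0.

0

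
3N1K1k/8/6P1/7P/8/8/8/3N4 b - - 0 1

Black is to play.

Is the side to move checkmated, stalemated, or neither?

stalemate

Black to move; black king on h8.
In check: no.
King squares — g7: attacked by Kf8; h7: attacked by Pg6; g8: attacked by Kf8.
Legal moves for Black: none.
Not in check and no legal moves → stalemate.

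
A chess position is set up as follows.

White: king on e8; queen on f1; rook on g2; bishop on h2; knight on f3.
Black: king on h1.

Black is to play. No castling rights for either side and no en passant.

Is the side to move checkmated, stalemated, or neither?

checkmate

Black to move; black king on h1.
In check: yes, from the white queen on f1.
King squares — g1: attacked by Qf1; g2: attacked by Qf1; h2: attacked by Rg2.
Legal moves for Black: none.
In check with no legal moves → checkmate.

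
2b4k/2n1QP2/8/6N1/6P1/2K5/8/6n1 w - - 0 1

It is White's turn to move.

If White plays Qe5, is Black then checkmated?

yes

After Qe5: black king on h8; in check: yes, from the white queen on e5.
King squares — g7: attacked by Qe5; h7: attacked by Ng5; g8: attacked by Pf7.
Black has no legal moves → checkmate.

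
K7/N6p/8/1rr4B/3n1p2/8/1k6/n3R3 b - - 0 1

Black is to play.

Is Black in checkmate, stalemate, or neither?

neither

Black to move; black king on b2.
In check: no.
Legal moves for Black include: Rc8+, Rc7, Rc6, Rxh5, Rg5, Rf5, Re5, Rd5, Rc4, Rc3, Rc2, Rc1, Rb8+, Rb7, Rb6, Ra5, Rb4, Rb3, ... (list truncated; more exist).
Black has legal moves and is not in check → neither.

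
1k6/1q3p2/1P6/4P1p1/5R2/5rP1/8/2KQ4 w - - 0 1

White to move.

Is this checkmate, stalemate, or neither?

neither

White to move; white king on c1.
In check: no.
Legal moves for White include: Rxf7, Rf6, Rf5, Rh4, Rg4, Re4, Rd4, Rc4, Rb4, Ra4, Rxf3, Qd8+, Qd7, Qd6+, Qd5, Qd4, Qa4, Qxf3, ... (list truncated; more exist).
White has legal moves and is not in check → neither.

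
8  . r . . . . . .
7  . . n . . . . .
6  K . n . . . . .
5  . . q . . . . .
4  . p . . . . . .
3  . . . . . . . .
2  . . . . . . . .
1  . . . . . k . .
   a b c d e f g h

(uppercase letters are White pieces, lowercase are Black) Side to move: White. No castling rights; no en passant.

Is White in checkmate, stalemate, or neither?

White to move; white king on a6.
In check: yes, from the black knight on c7.
King squares — a5: attacked by Qc5; b5: attacked by Qc5; b6: attacked by Qc5; a7: attacked by Qc5; b7: attacked by Rb8.
Legal moves for White: none.
In check with no legal moves → checkmate.

checkmate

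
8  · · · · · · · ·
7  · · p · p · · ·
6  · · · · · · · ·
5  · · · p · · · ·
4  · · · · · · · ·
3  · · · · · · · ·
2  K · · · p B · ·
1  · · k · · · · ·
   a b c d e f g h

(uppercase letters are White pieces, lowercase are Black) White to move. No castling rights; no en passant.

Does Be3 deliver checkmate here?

no

After Be3: black king on c1; in check: yes, from the white bishop on e3.
Black has 2 legal replies: Kc2, Kd1.
In check but a legal move exists → not checkmate.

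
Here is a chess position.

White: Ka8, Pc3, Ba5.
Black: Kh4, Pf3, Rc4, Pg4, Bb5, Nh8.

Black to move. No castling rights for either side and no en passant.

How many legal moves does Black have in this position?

Black to move; king on h4.
In check: no.
Legal moves: Nf7, Ng6, Be8, Bd7, Bc6+, Ba6, Ba4, Kh5, Kg5, Kh3, Kg3, Rc8+, Rc7, Rc6, Rc5, Rf4, Re4, Rd4, Rb4, Ra4, Rxc3, g3, f2.
Count: 23.

23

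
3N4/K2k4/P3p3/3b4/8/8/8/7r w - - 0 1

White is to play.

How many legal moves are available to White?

White to move; king on a7.
In check: no.
Legal moves: Nf7, Nb7, Nxe6, Nc6, Kb8, Kb6.
Count: 6.

6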